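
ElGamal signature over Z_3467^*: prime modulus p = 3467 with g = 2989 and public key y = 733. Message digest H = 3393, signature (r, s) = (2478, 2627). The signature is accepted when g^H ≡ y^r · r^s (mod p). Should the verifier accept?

accept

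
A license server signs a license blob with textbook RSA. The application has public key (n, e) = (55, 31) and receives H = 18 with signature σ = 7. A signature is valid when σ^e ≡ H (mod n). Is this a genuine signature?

σ^2 ≡ 7^2 = 49
σ^4 ≡ 49^2 = 2401 ≡ 36
σ^8 ≡ 36^2 = 1296 ≡ 31
σ^16 ≡ 31^2 = 961 ≡ 26
31 = 16 + 8 + 4 + 2 + 1, so σ^31 ≡ 26·31·36·49·7 ≡ 18 (mod 55)
18 = H, so the signature checks out.

genuine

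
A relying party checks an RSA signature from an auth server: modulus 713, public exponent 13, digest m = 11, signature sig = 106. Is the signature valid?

sig^13 mod 713 = 11
Since 11 equals the digest 11, verification succeeds.

valid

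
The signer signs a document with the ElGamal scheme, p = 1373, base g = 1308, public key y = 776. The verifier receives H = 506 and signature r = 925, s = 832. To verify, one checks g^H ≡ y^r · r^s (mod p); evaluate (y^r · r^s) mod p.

776^2 = 602176 ≡ 802
776^4 ≡ 802^2 = 643204 ≡ 640
776^8 ≡ 640^2 = 409600 ≡ 446
776^16 ≡ 446^2 = 198916 ≡ 1204
776^32 ≡ 1204^2 = 1449616 ≡ 1101
776^64 ≡ 1101^2 = 1212201 ≡ 1215
776^128 ≡ 1215^2 = 1476225 ≡ 250
776^256 ≡ 250^2 = 62500 ≡ 715
776^512 ≡ 715^2 = 511225 ≡ 469
925 = 512 + 256 + 128 + 16 + 8 + 4 + 1, so 776^925 ≡ 469·715·250·1204·446·640·776 ≡ 731 (mod 1373)
925^2 = 855625 ≡ 246
925^4 ≡ 246^2 = 60516 ≡ 104
925^8 ≡ 104^2 = 10816 ≡ 1205
925^16 ≡ 1205^2 = 1452025 ≡ 764
925^32 ≡ 764^2 = 583696 ≡ 171
925^64 ≡ 171^2 = 29241 ≡ 408
925^128 ≡ 408^2 = 166464 ≡ 331
925^256 ≡ 331^2 = 109561 ≡ 1094
925^512 ≡ 1094^2 = 1196836 ≡ 953
832 = 512 + 256 + 64, so 925^832 ≡ 953·1094·408 ≡ 207 (mod 1373)
y^r · r^s ≡ 731·207 = 151317 ≡ 287 (mod 1373)

287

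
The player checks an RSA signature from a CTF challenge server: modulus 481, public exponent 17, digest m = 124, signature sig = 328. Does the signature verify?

does not verify

Squares mod 481: sig^1≡328, sig^2≡321, sig^4≡107, sig^8≡386, sig^16≡367
17 = 16 + 1, so sig^17 ≡ 367·328 ≡ 126 (mod 481)
The recovered value 126 does not match the digest 124.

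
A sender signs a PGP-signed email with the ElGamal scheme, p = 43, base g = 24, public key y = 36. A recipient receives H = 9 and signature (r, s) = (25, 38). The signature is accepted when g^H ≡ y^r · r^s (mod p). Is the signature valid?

Left side g^H mod p:
24^2 = 576 ≡ 17
24^4 ≡ 17^2 = 289 ≡ 31
24^8 ≡ 31^2 = 961 ≡ 15
9 = 8 + 1, so 24^9 ≡ 15·24 ≡ 16 (mod 43)
Right side y^r · r^s mod p:
36^2 = 1296 ≡ 6
36^4 ≡ 6^2 = 36
36^8 ≡ 36^2 = 1296 ≡ 6
36^16 ≡ 6^2 = 36
25 = 16 + 8 + 1, so 36^25 ≡ 36·6·36 ≡ 36 (mod 43)
25^2 = 625 ≡ 23
25^4 ≡ 23^2 = 529 ≡ 13
25^8 ≡ 13^2 = 169 ≡ 40
25^16 ≡ 40^2 = 1600 ≡ 9
25^32 ≡ 9^2 = 81 ≡ 38
38 = 32 + 4 + 2, so 25^38 ≡ 38·13·23 ≡ 10 (mod 43)
36·10 = 360 ≡ 16 (mod 43)
16 ≡ 16 (mod 43), so the signature is genuine.

valid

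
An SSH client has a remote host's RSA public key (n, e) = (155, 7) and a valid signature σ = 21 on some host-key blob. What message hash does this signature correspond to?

11

σ^2 ≡ 21^2 = 441 ≡ 131
σ^4 ≡ 131^2 = 17161 ≡ 111
7 = 4 + 2 + 1, so σ^7 ≡ 111·131·21 ≡ 11 (mod 155)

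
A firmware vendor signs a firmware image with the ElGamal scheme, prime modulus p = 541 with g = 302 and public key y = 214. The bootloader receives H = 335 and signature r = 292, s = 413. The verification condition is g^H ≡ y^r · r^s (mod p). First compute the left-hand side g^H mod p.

Squares mod 541: 302^1≡302, 302^2≡316, 302^4≡312, 302^8≡505, 302^16≡214, 302^32≡352, 302^64≡15, 302^128≡225, 302^256≡312
335 = 256 + 64 + 8 + 4 + 2 + 1, so 302^335 ≡ 312·15·505·312·316·302 ≡ 339 (mod 541)

339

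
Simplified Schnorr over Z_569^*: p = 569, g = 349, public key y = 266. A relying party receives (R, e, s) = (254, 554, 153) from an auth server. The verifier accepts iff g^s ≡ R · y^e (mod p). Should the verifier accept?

reject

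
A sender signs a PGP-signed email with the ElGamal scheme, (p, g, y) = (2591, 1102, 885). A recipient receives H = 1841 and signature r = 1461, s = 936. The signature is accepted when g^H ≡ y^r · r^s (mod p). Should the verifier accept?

Left side g^H mod p:
Squares mod 2591: 1102^1≡1102, 1102^2≡1816, 1102^4≡2104, 1102^8≡1388, 1102^16≡1431, 1102^32≡871, 1102^64≡2069, 1102^128≡429, 1102^256≡80, 1102^512≡1218, 1102^1024≡1472
1841 = 1024 + 512 + 256 + 32 + 16 + 1, so 1102^1841 ≡ 1472·1218·80·871·1431·1102 ≡ 852 (mod 2591)
Right side y^r · r^s mod p:
Squares mod 2591: 885^1≡885, 885^2≡743, 885^4≡166, 885^8≡1646, 885^16≡1721, 885^32≡328, 885^64≡1353, 885^128≡1363, 885^256≡22, 885^512≡484, 885^1024≡1066
1461 = 1024 + 256 + 128 + 32 + 16 + 4 + 1, so 885^1461 ≡ 1066·22·1363·328·1721·166·885 ≡ 1782 (mod 2591)
Squares mod 2591: 1461^1≡1461, 1461^2≡2128, 1461^4≡1907, 1461^8≡1476, 1461^16≡2136, 1461^32≡2336, 1461^64≡250, 1461^128≡316, 1461^256≡1398, 1461^512≡790
936 = 512 + 256 + 128 + 32 + 8, so 1461^936 ≡ 790·1398·316·2336·1476 ≡ 2218 (mod 2591)
1782·2218 = 3952476 ≡ 1201 (mod 2591)
852 ≠ 1201, so verification fails.

reject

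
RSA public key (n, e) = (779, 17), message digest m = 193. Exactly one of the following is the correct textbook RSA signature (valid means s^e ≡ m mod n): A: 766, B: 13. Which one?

B

Candidate A: Squares mod 779: 766^1≡766, 766^2≡169, 766^4≡517, 766^8≡92, 766^16≡674; 17 = 16 + 1, so 766^17 ≡ 674·766 ≡ 586 (mod 779)
Candidate B: Squares mod 779: 13^1≡13, 13^2≡169, 13^4≡517, 13^8≡92, 13^16≡674; 17 = 16 + 1, so 13^17 ≡ 674·13 ≡ 193 (mod 779)
  → matches m = 193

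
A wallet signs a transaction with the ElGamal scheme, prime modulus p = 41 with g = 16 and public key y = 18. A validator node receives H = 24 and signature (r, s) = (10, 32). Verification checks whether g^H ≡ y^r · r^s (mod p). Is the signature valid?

valid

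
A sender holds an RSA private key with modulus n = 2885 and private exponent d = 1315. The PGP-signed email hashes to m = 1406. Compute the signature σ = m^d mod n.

1096

m^2 ≡ 1406^2 = 1976836 ≡ 611
m^4 ≡ 611^2 = 373321 ≡ 1156
m^8 ≡ 1156^2 = 1336336 ≡ 581
m^16 ≡ 581^2 = 337561 ≡ 16
m^32 ≡ 16^2 = 256
m^64 ≡ 256^2 = 65536 ≡ 2066
m^128 ≡ 2066^2 = 4268356 ≡ 1441
m^256 ≡ 1441^2 = 2076481 ≡ 2166
m^512 ≡ 2166^2 = 4691556 ≡ 546
m^1024 ≡ 546^2 = 298116 ≡ 961
1315 = 1024 + 256 + 32 + 2 + 1, so m^1315 ≡ 961·2166·256·611·1406 ≡ 1096 (mod 2885)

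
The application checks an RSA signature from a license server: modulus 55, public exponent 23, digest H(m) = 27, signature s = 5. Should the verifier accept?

reject

Squares mod 55: s^1≡5, s^2≡25, s^4≡20, s^8≡15, s^16≡5
23 = 16 + 4 + 2 + 1, so s^23 ≡ 5·20·25·5 ≡ 15 (mod 55)
15 ≠ 27, so verification fails.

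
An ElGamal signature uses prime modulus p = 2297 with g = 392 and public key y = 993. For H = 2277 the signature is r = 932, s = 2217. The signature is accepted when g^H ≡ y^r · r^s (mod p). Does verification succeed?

fails

Left side g^H mod p:
Squares mod 2297: 392^1≡392, 392^2≡2062, 392^4≡97, 392^8≡221, 392^16≡604, 392^32≡1890, 392^64≡265, 392^128≡1315, 392^256≡1881, 392^512≡781, 392^1024≡1256, 392^2048≡1794
2277 = 2048 + 128 + 64 + 32 + 4 + 1, so 392^2277 ≡ 1794·1315·265·1890·97·392 ≡ 1928 (mod 2297)
Right side y^r · r^s mod p:
Squares mod 2297: 993^1≡993, 993^2≡636, 993^4≡224, 993^8≡1939, 993^16≡1829, 993^32≡809, 993^64≡2133, 993^128≡1629, 993^256≡606, 993^512≡2013
932 = 512 + 256 + 128 + 32 + 4, so 993^932 ≡ 2013·606·1629·809·224 ≡ 265 (mod 2297)
Squares mod 2297: 932^1≡932, 932^2≡358, 932^4≡1829, 932^8≡809, 932^16≡2133, 932^32≡1629, 932^64≡606, 932^128≡2013, 932^256≡261, 932^512≡1508, 932^1024≡34, 932^2048≡1156
2217 = 2048 + 128 + 32 + 8 + 1, so 932^2217 ≡ 1156·2013·1629·809·932 ≡ 628 (mod 2297)
265·628 = 166420 ≡ 1036 (mod 2297)
1928 ≠ 1036, so verification fails.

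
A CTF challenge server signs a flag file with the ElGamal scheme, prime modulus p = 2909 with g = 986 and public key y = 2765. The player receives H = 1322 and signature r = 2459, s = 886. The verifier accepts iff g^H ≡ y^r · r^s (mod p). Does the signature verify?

Left side g^H mod p:
Squares mod 2909: 986^1≡986, 986^2≡590, 986^4≡1929, 986^8≡430, 986^16≡1633, 986^32≡2045, 986^64≡1792, 986^128≡2637, 986^256≡1259, 986^512≡2585, 986^1024≡252
1322 = 1024 + 256 + 32 + 8 + 2, so 986^1322 ≡ 252·1259·2045·430·590 ≡ 1065 (mod 2909)
Right side y^r · r^s mod p:
Squares mod 2909: 2765^1≡2765, 2765^2≡373, 2765^4≡2406, 2765^8≡2835, 2765^16≡2567, 2765^32≡604, 2765^64≡1191, 2765^128≡1798, 2765^256≡905, 2765^512≡1596, 2765^1024≡1841, 2765^2048≡296
2459 = 2048 + 256 + 128 + 16 + 8 + 2 + 1, so 2765^2459 ≡ 296·905·1798·2567·2835·373·2765 ≡ 1251 (mod 2909)
Squares mod 2909: 2459^1≡2459, 2459^2≡1779, 2459^4≡2758, 2459^8≡2438, 2459^16≡757, 2459^32≡2885, 2459^64≡576, 2459^128≡150, 2459^256≡2137, 2459^512≡2548
886 = 512 + 256 + 64 + 32 + 16 + 4 + 2, so 2459^886 ≡ 2548·2137·576·2885·757·2758·1779 ≡ 1703 (mod 2909)
1251·1703 = 2130453 ≡ 1065 (mod 2909)
1065 ≡ 1065 (mod 2909), so the signature is genuine.

verifies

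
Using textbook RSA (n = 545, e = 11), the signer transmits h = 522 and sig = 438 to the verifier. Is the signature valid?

valid

Squares mod 545: sig^1≡438, sig^2≡4, sig^4≡16, sig^8≡256
11 = 8 + 2 + 1, so sig^11 ≡ 256·4·438 ≡ 522 (mod 545)
Since 522 equals the digest 522, verification succeeds.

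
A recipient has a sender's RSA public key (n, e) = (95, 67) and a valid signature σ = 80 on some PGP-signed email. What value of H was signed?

Squares mod 95: σ^1≡80, σ^2≡35, σ^4≡85, σ^8≡5, σ^16≡25, σ^32≡55, σ^64≡80
67 = 64 + 2 + 1, so σ^67 ≡ 80·35·80 ≡ 85 (mod 95)

85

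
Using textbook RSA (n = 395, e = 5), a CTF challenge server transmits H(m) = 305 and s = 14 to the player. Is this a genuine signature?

forged

s^2 ≡ 14^2 = 196
s^4 ≡ 196^2 = 38416 ≡ 101
5 = 4 + 1, so s^5 ≡ 101·14 ≡ 229 (mod 395)
The recovered value 229 does not match the digest 305.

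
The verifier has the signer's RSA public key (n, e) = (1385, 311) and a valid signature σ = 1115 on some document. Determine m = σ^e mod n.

1155

σ^311 mod 1385 = 1155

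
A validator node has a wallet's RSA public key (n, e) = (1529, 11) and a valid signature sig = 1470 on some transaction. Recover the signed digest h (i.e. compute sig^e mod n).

194

sig^2 ≡ 1470^2 = 2160900 ≡ 423
sig^4 ≡ 423^2 = 178929 ≡ 36
sig^8 ≡ 36^2 = 1296
11 = 8 + 2 + 1, so sig^11 ≡ 1296·423·1470 ≡ 194 (mod 1529)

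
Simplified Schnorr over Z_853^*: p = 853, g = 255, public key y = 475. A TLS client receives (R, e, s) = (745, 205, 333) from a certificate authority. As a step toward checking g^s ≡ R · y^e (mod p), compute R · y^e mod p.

475^2 = 225625 ≡ 433
475^4 ≡ 433^2 = 187489 ≡ 682
475^8 ≡ 682^2 = 465124 ≡ 239
475^16 ≡ 239^2 = 57121 ≡ 823
475^32 ≡ 823^2 = 677329 ≡ 47
475^64 ≡ 47^2 = 2209 ≡ 503
475^128 ≡ 503^2 = 253009 ≡ 521
205 = 128 + 64 + 8 + 4 + 1, so 475^205 ≡ 521·503·239·682·475 ≡ 646 (mod 853)
R · y^e ≡ 745·646 = 481270 ≡ 178 (mod 853)

178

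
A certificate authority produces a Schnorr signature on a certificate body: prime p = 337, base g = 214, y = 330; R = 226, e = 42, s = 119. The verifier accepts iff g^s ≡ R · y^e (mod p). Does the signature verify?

g^s mod p:
214^2 = 45796 ≡ 301
214^4 ≡ 301^2 = 90601 ≡ 285
214^8 ≡ 285^2 = 81225 ≡ 8
214^16 ≡ 8^2 = 64
214^32 ≡ 64^2 = 4096 ≡ 52
214^64 ≡ 52^2 = 2704 ≡ 8
119 = 64 + 32 + 16 + 4 + 2 + 1, so 214^119 ≡ 8·52·64·285·301·214 ≡ 252 (mod 337)
R · y^e mod p:
330^2 = 108900 ≡ 49
330^4 ≡ 49^2 = 2401 ≡ 42
330^8 ≡ 42^2 = 1764 ≡ 79
330^16 ≡ 79^2 = 6241 ≡ 175
330^32 ≡ 175^2 = 30625 ≡ 295
42 = 32 + 8 + 2, so 330^42 ≡ 295·79·49 ≡ 189 (mod 337)
226·189 = 42714 ≡ 252 (mod 337)
252 ≡ 252 (mod 337); signature holds.

verifies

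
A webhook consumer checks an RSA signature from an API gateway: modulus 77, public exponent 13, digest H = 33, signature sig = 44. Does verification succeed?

fails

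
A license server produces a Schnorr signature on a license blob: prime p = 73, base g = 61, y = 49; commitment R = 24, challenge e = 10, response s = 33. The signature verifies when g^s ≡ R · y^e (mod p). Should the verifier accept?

accept

g^s mod p:
61^33 mod 73 = 70
R · y^e mod p:
49^10 mod 73 = 9
24·9 = 216 ≡ 70 (mod 73)
70 ≡ 70 (mod 73); signature holds.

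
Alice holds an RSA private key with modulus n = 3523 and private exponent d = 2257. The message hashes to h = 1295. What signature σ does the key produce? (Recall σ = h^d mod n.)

567

h^2 ≡ 1295^2 = 1677025 ≡ 77
h^4 ≡ 77^2 = 5929 ≡ 2406
h^8 ≡ 2406^2 = 5788836 ≡ 547
h^16 ≡ 547^2 = 299209 ≡ 3277
h^32 ≡ 3277^2 = 10738729 ≡ 625
h^64 ≡ 625^2 = 390625 ≡ 3095
h^128 ≡ 3095^2 = 9579025 ≡ 3511
h^256 ≡ 3511^2 = 12327121 ≡ 144
h^512 ≡ 144^2 = 20736 ≡ 3121
h^1024 ≡ 3121^2 = 9740641 ≡ 3069
h^2048 ≡ 3069^2 = 9418761 ≡ 1782
2257 = 2048 + 128 + 64 + 16 + 1, so h^2257 ≡ 1782·3511·3095·3277·1295 ≡ 567 (mod 3523)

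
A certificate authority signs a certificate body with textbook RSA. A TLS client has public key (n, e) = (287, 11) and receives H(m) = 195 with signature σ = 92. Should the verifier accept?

σ^11 mod 287 = 92
σ^11 mod 287 = 92, but H(m) = 195.

reject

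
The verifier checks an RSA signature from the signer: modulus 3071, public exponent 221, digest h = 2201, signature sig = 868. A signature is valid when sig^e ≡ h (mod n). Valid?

no

Squares mod 3071: sig^1≡868, sig^2≡1029, sig^4≡2417, sig^8≡847, sig^16≡1866, sig^32≡2513, sig^64≡1193, sig^128≡1376
221 = 128 + 64 + 16 + 8 + 4 + 1, so sig^221 ≡ 1376·1193·1866·847·2417·868 ≡ 870 (mod 3071)
sig^221 mod 3071 = 870, but h = 2201.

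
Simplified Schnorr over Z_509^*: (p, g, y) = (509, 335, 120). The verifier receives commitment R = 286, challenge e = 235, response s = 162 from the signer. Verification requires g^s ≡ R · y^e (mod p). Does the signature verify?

does not verify

g^s mod p:
335^2 = 112225 ≡ 245
335^4 ≡ 245^2 = 60025 ≡ 472
335^8 ≡ 472^2 = 222784 ≡ 351
335^16 ≡ 351^2 = 123201 ≡ 23
335^32 ≡ 23^2 = 529 ≡ 20
335^64 ≡ 20^2 = 400
335^128 ≡ 400^2 = 160000 ≡ 174
162 = 128 + 32 + 2, so 335^162 ≡ 174·20·245 ≡ 25 (mod 509)
R · y^e mod p:
120^2 = 14400 ≡ 148
120^4 ≡ 148^2 = 21904 ≡ 17
120^8 ≡ 17^2 = 289
120^16 ≡ 289^2 = 83521 ≡ 45
120^32 ≡ 45^2 = 2025 ≡ 498
120^64 ≡ 498^2 = 248004 ≡ 121
120^128 ≡ 121^2 = 14641 ≡ 389
235 = 128 + 64 + 32 + 8 + 2 + 1, so 120^235 ≡ 389·121·498·289·148·120 ≡ 80 (mod 509)
286·80 = 22880 ≡ 484 (mod 509)
25 ≠ 484; the check fails.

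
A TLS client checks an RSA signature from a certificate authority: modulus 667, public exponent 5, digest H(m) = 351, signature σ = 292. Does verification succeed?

passes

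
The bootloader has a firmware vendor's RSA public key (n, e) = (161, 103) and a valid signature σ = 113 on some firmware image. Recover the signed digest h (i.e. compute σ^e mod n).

99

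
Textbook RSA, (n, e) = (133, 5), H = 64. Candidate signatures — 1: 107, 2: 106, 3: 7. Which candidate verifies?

2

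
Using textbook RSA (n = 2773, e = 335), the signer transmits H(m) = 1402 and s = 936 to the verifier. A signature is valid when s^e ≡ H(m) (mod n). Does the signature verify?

verifies

Squares mod 2773: s^1≡936, s^2≡2601, s^4≡1854, s^8≡1569, s^16≡2110, s^32≡1435, s^64≡1659, s^128≡1465, s^256≡2696
335 = 256 + 64 + 8 + 4 + 2 + 1, so s^335 ≡ 2696·1659·1569·1854·2601·936 ≡ 1402 (mod 2773)
Since 1402 equals the digest 1402, verification succeeds.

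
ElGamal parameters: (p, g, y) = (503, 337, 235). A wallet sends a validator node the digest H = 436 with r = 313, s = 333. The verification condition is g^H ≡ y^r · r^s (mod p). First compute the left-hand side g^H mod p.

337^2 = 113569 ≡ 394
337^4 ≡ 394^2 = 155236 ≡ 312
337^8 ≡ 312^2 = 97344 ≡ 265
337^16 ≡ 265^2 = 70225 ≡ 308
337^32 ≡ 308^2 = 94864 ≡ 300
337^64 ≡ 300^2 = 90000 ≡ 466
337^128 ≡ 466^2 = 217156 ≡ 363
337^256 ≡ 363^2 = 131769 ≡ 486
436 = 256 + 128 + 32 + 16 + 4, so 337^436 ≡ 486·363·300·308·312 ≡ 56 (mod 503)

56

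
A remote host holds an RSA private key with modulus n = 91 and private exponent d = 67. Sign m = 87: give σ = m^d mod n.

m^2 ≡ 87^2 = 7569 ≡ 16
m^4 ≡ 16^2 = 256 ≡ 74
m^8 ≡ 74^2 = 5476 ≡ 16
m^16 ≡ 16^2 = 256 ≡ 74
m^32 ≡ 74^2 = 5476 ≡ 16
m^64 ≡ 16^2 = 256 ≡ 74
67 = 64 + 2 + 1, so m^67 ≡ 74·16·87 ≡ 87 (mod 91)

87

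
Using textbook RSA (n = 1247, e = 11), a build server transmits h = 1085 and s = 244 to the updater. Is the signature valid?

Squares mod 1247: s^1≡244, s^2≡927, s^4≡146, s^8≡117
11 = 8 + 2 + 1, so s^11 ≡ 117·927·244 ≡ 162 (mod 1247)
s^11 mod 1247 = 162, but h = 1085.

invalid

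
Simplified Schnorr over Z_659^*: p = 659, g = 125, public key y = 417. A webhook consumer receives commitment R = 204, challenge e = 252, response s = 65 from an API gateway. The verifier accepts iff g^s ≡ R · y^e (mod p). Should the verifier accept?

g^s mod p:
125^2 = 15625 ≡ 468
125^4 ≡ 468^2 = 219024 ≡ 236
125^8 ≡ 236^2 = 55696 ≡ 340
125^16 ≡ 340^2 = 115600 ≡ 275
125^32 ≡ 275^2 = 75625 ≡ 499
125^64 ≡ 499^2 = 249001 ≡ 558
65 = 64 + 1, so 125^65 ≡ 558·125 ≡ 555 (mod 659)
R · y^e mod p:
417^2 = 173889 ≡ 572
417^4 ≡ 572^2 = 327184 ≡ 320
417^8 ≡ 320^2 = 102400 ≡ 255
417^16 ≡ 255^2 = 65025 ≡ 443
417^32 ≡ 443^2 = 196249 ≡ 526
417^64 ≡ 526^2 = 276676 ≡ 555
417^128 ≡ 555^2 = 308025 ≡ 272
252 = 128 + 64 + 32 + 16 + 8 + 4, so 417^252 ≡ 272·555·526·443·255·320 ≡ 363 (mod 659)
204·363 = 74052 ≡ 244 (mod 659)
555 ≠ 244; the check fails.

reject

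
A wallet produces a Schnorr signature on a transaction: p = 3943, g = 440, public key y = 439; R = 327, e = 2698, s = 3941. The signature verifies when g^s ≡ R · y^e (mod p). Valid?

g^s mod p:
440^2 = 193600 ≡ 393
440^4 ≡ 393^2 = 154449 ≡ 672
440^8 ≡ 672^2 = 451584 ≡ 2082
440^16 ≡ 2082^2 = 4334724 ≡ 1367
440^32 ≡ 1367^2 = 1868689 ≡ 3650
440^64 ≡ 3650^2 = 13322500 ≡ 3046
440^128 ≡ 3046^2 = 9278116 ≡ 237
440^256 ≡ 237^2 = 56169 ≡ 967
440^512 ≡ 967^2 = 935089 ≡ 598
440^1024 ≡ 598^2 = 357604 ≡ 2734
440^2048 ≡ 2734^2 = 7474756 ≡ 2771
3941 = 2048 + 1024 + 512 + 256 + 64 + 32 + 4 + 1, so 440^3941 ≡ 2771·2734·598·967·3046·3650·672·440 ≡ 2088 (mod 3943)
R · y^e mod p:
439^2 = 192721 ≡ 3457
439^4 ≡ 3457^2 = 11950849 ≡ 3559
439^8 ≡ 3559^2 = 12666481 ≡ 1565
439^16 ≡ 1565^2 = 2449225 ≡ 622
439^32 ≡ 622^2 = 386884 ≡ 470
439^64 ≡ 470^2 = 220900 ≡ 92
439^128 ≡ 92^2 = 8464 ≡ 578
439^256 ≡ 578^2 = 334084 ≡ 2872
439^512 ≡ 2872^2 = 8248384 ≡ 3571
439^1024 ≡ 3571^2 = 12752041 ≡ 379
439^2048 ≡ 379^2 = 143641 ≡ 1693
2698 = 2048 + 512 + 128 + 8 + 2, so 439^2698 ≡ 1693·3571·578·1565·3457 ≡ 255 (mod 3943)
327·255 = 83385 ≡ 582 (mod 3943)
2088 ≠ 582; the check fails.

no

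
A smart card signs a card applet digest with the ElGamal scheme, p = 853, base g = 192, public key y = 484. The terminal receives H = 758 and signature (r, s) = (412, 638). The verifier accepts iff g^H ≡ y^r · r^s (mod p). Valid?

yes

Left side g^H mod p:
192^758 mod 853 = 318
Right side y^r · r^s mod p:
484^412 mod 853 = 507
412^638 mod 853 = 147
507·147 = 74529 ≡ 318 (mod 853)
318 ≡ 318 (mod 853), so the signature is genuine.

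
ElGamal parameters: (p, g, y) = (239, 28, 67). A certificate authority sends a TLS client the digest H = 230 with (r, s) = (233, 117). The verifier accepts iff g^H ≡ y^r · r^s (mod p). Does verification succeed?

Left side g^H mod p:
28^2 = 784 ≡ 67
28^4 ≡ 67^2 = 4489 ≡ 187
28^8 ≡ 187^2 = 34969 ≡ 75
28^16 ≡ 75^2 = 5625 ≡ 128
28^32 ≡ 128^2 = 16384 ≡ 132
28^64 ≡ 132^2 = 17424 ≡ 216
28^128 ≡ 216^2 = 46656 ≡ 51
230 = 128 + 64 + 32 + 4 + 2, so 28^230 ≡ 51·216·132·187·67 ≡ 51 (mod 239)
Right side y^r · r^s mod p:
67^2 = 4489 ≡ 187
67^4 ≡ 187^2 = 34969 ≡ 75
67^8 ≡ 75^2 = 5625 ≡ 128
67^16 ≡ 128^2 = 16384 ≡ 132
67^32 ≡ 132^2 = 17424 ≡ 216
67^64 ≡ 216^2 = 46656 ≡ 51
67^128 ≡ 51^2 = 2601 ≡ 211
233 = 128 + 64 + 32 + 8 + 1, so 67^233 ≡ 211·51·216·128·67 ≡ 40 (mod 239)
233^2 = 54289 ≡ 36
233^4 ≡ 36^2 = 1296 ≡ 101
233^8 ≡ 101^2 = 10201 ≡ 163
233^16 ≡ 163^2 = 26569 ≡ 40
233^32 ≡ 40^2 = 1600 ≡ 166
233^64 ≡ 166^2 = 27556 ≡ 71
117 = 64 + 32 + 16 + 4 + 1, so 233^117 ≡ 71·166·40·101·233 ≡ 73 (mod 239)
40·73 = 2920 ≡ 52 (mod 239)
51 ≠ 52, so verification fails.

fails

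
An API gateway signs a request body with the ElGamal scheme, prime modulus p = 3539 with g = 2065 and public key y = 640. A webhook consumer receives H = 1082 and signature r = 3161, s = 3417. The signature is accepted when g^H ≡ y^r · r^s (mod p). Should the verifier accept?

reject

Left side g^H mod p:
Squares mod 3539: 2065^1≡2065, 2065^2≡3269, 2065^4≡2120, 2065^8≡3409, 2065^16≡2744, 2065^32≡2083, 2065^64≡75, 2065^128≡2086, 2065^256≡1965, 2065^512≡176, 2065^1024≡2664
1082 = 1024 + 32 + 16 + 8 + 2, so 2065^1082 ≡ 2664·2083·2744·3409·3269 ≡ 634 (mod 3539)
Right side y^r · r^s mod p:
Squares mod 3539: 640^1≡640, 640^2≡2615, 640^4≡877, 640^8≡1166, 640^16≡580, 640^32≡195, 640^64≡2635, 640^128≡3246, 640^256≡913, 640^512≡1904, 640^1024≡1280, 640^2048≡3382
3161 = 2048 + 1024 + 64 + 16 + 8 + 1, so 640^3161 ≡ 3382·1280·2635·580·1166·640 ≡ 450 (mod 3539)
Squares mod 3539: 3161^1≡3161, 3161^2≡1324, 3161^4≡1171, 3161^8≡1648, 3161^16≡1491, 3161^32≡589, 3161^64≡99, 3161^128≡2723, 3161^256≡524, 3161^512≡2073, 3161^1024≡983, 3161^2048≡142
3417 = 2048 + 1024 + 256 + 64 + 16 + 8 + 1, so 3161^3417 ≡ 142·983·524·99·1491·1648·3161 ≡ 1138 (mod 3539)
450·1138 = 512100 ≡ 2484 (mod 3539)
634 ≠ 2484, so verification fails.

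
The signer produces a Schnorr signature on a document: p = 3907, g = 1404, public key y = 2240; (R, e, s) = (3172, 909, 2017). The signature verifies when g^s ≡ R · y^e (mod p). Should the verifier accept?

reject

g^s mod p:
1404^2 = 1971216 ≡ 2088
1404^4 ≡ 2088^2 = 4359744 ≡ 3439
1404^8 ≡ 3439^2 = 11826721 ≡ 232
1404^16 ≡ 232^2 = 53824 ≡ 3033
1404^32 ≡ 3033^2 = 9199089 ≡ 2011
1404^64 ≡ 2011^2 = 4044121 ≡ 376
1404^128 ≡ 376^2 = 141376 ≡ 724
1404^256 ≡ 724^2 = 524176 ≡ 638
1404^512 ≡ 638^2 = 407044 ≡ 716
1404^1024 ≡ 716^2 = 512656 ≡ 839
2017 = 1024 + 512 + 256 + 128 + 64 + 32 + 1, so 1404^2017 ≡ 839·716·638·724·376·2011·1404 ≡ 376 (mod 3907)
R · y^e mod p:
2240^2 = 5017600 ≡ 1012
2240^4 ≡ 1012^2 = 1024144 ≡ 510
2240^8 ≡ 510^2 = 260100 ≡ 2238
2240^16 ≡ 2238^2 = 5008644 ≡ 3777
2240^32 ≡ 3777^2 = 14265729 ≡ 1272
2240^64 ≡ 1272^2 = 1617984 ≡ 486
2240^128 ≡ 486^2 = 236196 ≡ 1776
2240^256 ≡ 1776^2 = 3154176 ≡ 1227
2240^512 ≡ 1227^2 = 1505529 ≡ 1334
909 = 512 + 256 + 128 + 8 + 4 + 1, so 2240^909 ≡ 1334·1227·1776·2238·510·2240 ≡ 3360 (mod 3907)
3172·3360 = 10657920 ≡ 3531 (mod 3907)
376 ≠ 3531; the check fails.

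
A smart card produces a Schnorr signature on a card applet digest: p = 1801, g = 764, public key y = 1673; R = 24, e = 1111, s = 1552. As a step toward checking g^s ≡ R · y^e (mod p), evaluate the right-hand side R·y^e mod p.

1673^1111 mod 1801 = 1797
R · y^e ≡ 24·1797 = 43128 ≡ 1705 (mod 1801)

1705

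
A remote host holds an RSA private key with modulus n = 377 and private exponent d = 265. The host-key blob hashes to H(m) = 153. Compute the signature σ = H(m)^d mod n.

192

(H(m))^2 ≡ 153^2 = 23409 ≡ 35
(H(m))^4 ≡ 35^2 = 1225 ≡ 94
(H(m))^8 ≡ 94^2 = 8836 ≡ 165
(H(m))^16 ≡ 165^2 = 27225 ≡ 81
(H(m))^32 ≡ 81^2 = 6561 ≡ 152
(H(m))^64 ≡ 152^2 = 23104 ≡ 107
(H(m))^128 ≡ 107^2 = 11449 ≡ 139
(H(m))^256 ≡ 139^2 = 19321 ≡ 94
265 = 256 + 8 + 1, so (H(m))^265 ≡ 94·165·153 ≡ 192 (mod 377)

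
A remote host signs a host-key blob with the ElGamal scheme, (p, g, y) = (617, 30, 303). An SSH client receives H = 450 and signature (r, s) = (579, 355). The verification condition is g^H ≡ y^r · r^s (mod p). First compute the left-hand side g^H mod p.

613

30^2 = 900 ≡ 283
30^4 ≡ 283^2 = 80089 ≡ 496
30^8 ≡ 496^2 = 246016 ≡ 450
30^16 ≡ 450^2 = 202500 ≡ 124
30^32 ≡ 124^2 = 15376 ≡ 568
30^64 ≡ 568^2 = 322624 ≡ 550
30^128 ≡ 550^2 = 302500 ≡ 170
30^256 ≡ 170^2 = 28900 ≡ 518
450 = 256 + 128 + 64 + 2, so 30^450 ≡ 518·170·550·283 ≡ 613 (mod 617)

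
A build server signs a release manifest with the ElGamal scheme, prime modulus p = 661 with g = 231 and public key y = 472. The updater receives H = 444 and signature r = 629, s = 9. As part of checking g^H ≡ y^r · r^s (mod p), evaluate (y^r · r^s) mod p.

472^2 = 222784 ≡ 27
472^4 ≡ 27^2 = 729 ≡ 68
472^8 ≡ 68^2 = 4624 ≡ 658
472^16 ≡ 658^2 = 432964 ≡ 9
472^32 ≡ 9^2 = 81
472^64 ≡ 81^2 = 6561 ≡ 612
472^128 ≡ 612^2 = 374544 ≡ 418
472^256 ≡ 418^2 = 174724 ≡ 220
472^512 ≡ 220^2 = 48400 ≡ 147
629 = 512 + 64 + 32 + 16 + 4 + 1, so 472^629 ≡ 147·612·81·9·68·472 ≡ 218 (mod 661)
629^2 = 395641 ≡ 363
629^4 ≡ 363^2 = 131769 ≡ 230
629^8 ≡ 230^2 = 52900 ≡ 20
9 = 8 + 1, so 629^9 ≡ 20·629 ≡ 21 (mod 661)
y^r · r^s ≡ 218·21 = 4578 ≡ 612 (mod 661)

612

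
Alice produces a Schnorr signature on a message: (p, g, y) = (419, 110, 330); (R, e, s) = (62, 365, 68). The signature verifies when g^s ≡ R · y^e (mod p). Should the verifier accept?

accept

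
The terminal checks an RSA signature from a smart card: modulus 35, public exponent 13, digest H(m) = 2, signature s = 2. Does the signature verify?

Squares mod 35: s^1≡2, s^2≡4, s^4≡16, s^8≡11
13 = 8 + 4 + 1, so s^13 ≡ 11·16·2 ≡ 2 (mod 35)
Since 2 equals the digest 2, verification succeeds.

verifies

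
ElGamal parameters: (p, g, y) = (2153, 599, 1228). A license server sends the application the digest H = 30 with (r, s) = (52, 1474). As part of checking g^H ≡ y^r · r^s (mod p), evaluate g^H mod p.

599^2 = 358801 ≡ 1403
599^4 ≡ 1403^2 = 1968409 ≡ 567
599^8 ≡ 567^2 = 321489 ≡ 692
599^16 ≡ 692^2 = 478864 ≡ 898
30 = 16 + 8 + 4 + 2, so 599^30 ≡ 898·692·567·1403 ≡ 1273 (mod 2153)

1273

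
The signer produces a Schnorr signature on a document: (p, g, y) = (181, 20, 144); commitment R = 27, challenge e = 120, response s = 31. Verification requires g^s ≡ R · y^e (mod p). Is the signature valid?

g^s mod p:
20^2 = 400 ≡ 38
20^4 ≡ 38^2 = 1444 ≡ 177
20^8 ≡ 177^2 = 31329 ≡ 16
20^16 ≡ 16^2 = 256 ≡ 75
31 = 16 + 8 + 4 + 2 + 1, so 20^31 ≡ 75·16·177·38·20 ≡ 55 (mod 181)
R · y^e mod p:
144^2 = 20736 ≡ 102
144^4 ≡ 102^2 = 10404 ≡ 87
144^8 ≡ 87^2 = 7569 ≡ 148
144^16 ≡ 148^2 = 21904 ≡ 3
144^32 ≡ 3^2 = 9
144^64 ≡ 9^2 = 81
120 = 64 + 32 + 16 + 8, so 144^120 ≡ 81·9·3·148 ≡ 48 (mod 181)
27·48 = 1296 ≡ 29 (mod 181)
55 ≠ 29; the check fails.

invalid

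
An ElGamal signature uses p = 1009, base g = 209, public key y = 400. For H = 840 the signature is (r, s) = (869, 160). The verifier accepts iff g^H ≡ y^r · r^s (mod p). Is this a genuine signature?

Left side g^H mod p:
209^2 = 43681 ≡ 294
209^4 ≡ 294^2 = 86436 ≡ 671
209^8 ≡ 671^2 = 450241 ≡ 227
209^16 ≡ 227^2 = 51529 ≡ 70
209^32 ≡ 70^2 = 4900 ≡ 864
209^64 ≡ 864^2 = 746496 ≡ 845
209^128 ≡ 845^2 = 714025 ≡ 662
209^256 ≡ 662^2 = 438244 ≡ 338
209^512 ≡ 338^2 = 114244 ≡ 227
840 = 512 + 256 + 64 + 8, so 209^840 ≡ 227·338·845·227 ≡ 374 (mod 1009)
Right side y^r · r^s mod p:
400^2 = 160000 ≡ 578
400^4 ≡ 578^2 = 334084 ≡ 105
400^8 ≡ 105^2 = 11025 ≡ 935
400^16 ≡ 935^2 = 874225 ≡ 431
400^32 ≡ 431^2 = 185761 ≡ 105
400^64 ≡ 105^2 = 11025 ≡ 935
400^128 ≡ 935^2 = 874225 ≡ 431
400^256 ≡ 431^2 = 185761 ≡ 105
400^512 ≡ 105^2 = 11025 ≡ 935
869 = 512 + 256 + 64 + 32 + 4 + 1, so 400^869 ≡ 935·105·935·105·105·400 ≡ 400 (mod 1009)
869^2 = 755161 ≡ 429
869^4 ≡ 429^2 = 184041 ≡ 403
869^8 ≡ 403^2 = 162409 ≡ 969
869^16 ≡ 969^2 = 938961 ≡ 591
869^32 ≡ 591^2 = 349281 ≡ 167
869^64 ≡ 167^2 = 27889 ≡ 646
869^128 ≡ 646^2 = 417316 ≡ 599
160 = 128 + 32, so 869^160 ≡ 599·167 ≡ 142 (mod 1009)
400·142 = 56800 ≡ 296 (mod 1009)
374 ≠ 296, so verification fails.

forged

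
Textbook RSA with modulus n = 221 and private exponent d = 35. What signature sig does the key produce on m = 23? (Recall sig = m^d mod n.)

199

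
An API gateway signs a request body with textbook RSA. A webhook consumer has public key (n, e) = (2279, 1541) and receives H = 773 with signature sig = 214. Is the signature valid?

sig^2 ≡ 214^2 = 45796 ≡ 216
sig^4 ≡ 216^2 = 46656 ≡ 1076
sig^8 ≡ 1076^2 = 1157776 ≡ 44
sig^16 ≡ 44^2 = 1936
sig^32 ≡ 1936^2 = 3748096 ≡ 1420
sig^64 ≡ 1420^2 = 2016400 ≡ 1764
sig^128 ≡ 1764^2 = 3111696 ≡ 861
sig^256 ≡ 861^2 = 741321 ≡ 646
sig^512 ≡ 646^2 = 417316 ≡ 259
sig^1024 ≡ 259^2 = 67081 ≡ 990
1541 = 1024 + 512 + 4 + 1, so sig^1541 ≡ 990·259·1076·214 ≡ 773 (mod 2279)
sig^1541 mod 2279 = 773 matches H.

valid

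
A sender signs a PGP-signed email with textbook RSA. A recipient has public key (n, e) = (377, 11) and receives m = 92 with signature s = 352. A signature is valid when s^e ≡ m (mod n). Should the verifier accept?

accept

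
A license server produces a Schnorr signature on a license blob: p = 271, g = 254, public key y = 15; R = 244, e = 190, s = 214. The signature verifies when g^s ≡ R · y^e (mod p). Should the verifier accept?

g^s mod p:
254^2 = 64516 ≡ 18
254^4 ≡ 18^2 = 324 ≡ 53
254^8 ≡ 53^2 = 2809 ≡ 99
254^16 ≡ 99^2 = 9801 ≡ 45
254^32 ≡ 45^2 = 2025 ≡ 128
254^64 ≡ 128^2 = 16384 ≡ 124
254^128 ≡ 124^2 = 15376 ≡ 200
214 = 128 + 64 + 16 + 4 + 2, so 254^214 ≡ 200·124·45·53·18 ≡ 121 (mod 271)
R · y^e mod p:
15^2 = 225
15^4 ≡ 225^2 = 50625 ≡ 219
15^8 ≡ 219^2 = 47961 ≡ 265
15^16 ≡ 265^2 = 70225 ≡ 36
15^32 ≡ 36^2 = 1296 ≡ 212
15^64 ≡ 212^2 = 44944 ≡ 229
15^128 ≡ 229^2 = 52441 ≡ 138
190 = 128 + 32 + 16 + 8 + 4 + 2, so 15^190 ≡ 138·212·36·265·219·225 ≡ 126 (mod 271)
244·126 = 30744 ≡ 121 (mod 271)
121 ≡ 121 (mod 271); signature holds.

accept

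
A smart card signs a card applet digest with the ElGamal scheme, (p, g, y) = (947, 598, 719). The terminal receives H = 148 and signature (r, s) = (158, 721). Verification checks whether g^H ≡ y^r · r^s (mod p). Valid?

no

Left side g^H mod p:
598^2 = 357604 ≡ 585
598^4 ≡ 585^2 = 342225 ≡ 358
598^8 ≡ 358^2 = 128164 ≡ 319
598^16 ≡ 319^2 = 101761 ≡ 432
598^32 ≡ 432^2 = 186624 ≡ 65
598^64 ≡ 65^2 = 4225 ≡ 437
598^128 ≡ 437^2 = 190969 ≡ 622
148 = 128 + 16 + 4, so 598^148 ≡ 622·432·358 ≡ 719 (mod 947)
Right side y^r · r^s mod p:
719^2 = 516961 ≡ 846
719^4 ≡ 846^2 = 715716 ≡ 731
719^8 ≡ 731^2 = 534361 ≡ 253
719^16 ≡ 253^2 = 64009 ≡ 560
719^32 ≡ 560^2 = 313600 ≡ 143
719^64 ≡ 143^2 = 20449 ≡ 562
719^128 ≡ 562^2 = 315844 ≡ 493
158 = 128 + 16 + 8 + 4 + 2, so 719^158 ≡ 493·560·253·731·846 ≡ 324 (mod 947)
158^2 = 24964 ≡ 342
158^4 ≡ 342^2 = 116964 ≡ 483
158^8 ≡ 483^2 = 233289 ≡ 327
158^16 ≡ 327^2 = 106929 ≡ 865
158^32 ≡ 865^2 = 748225 ≡ 95
158^64 ≡ 95^2 = 9025 ≡ 502
158^128 ≡ 502^2 = 252004 ≡ 102
158^256 ≡ 102^2 = 10404 ≡ 934
158^512 ≡ 934^2 = 872356 ≡ 169
721 = 512 + 128 + 64 + 16 + 1, so 158^721 ≡ 169·102·502·865·158 ≡ 29 (mod 947)
324·29 = 9396 ≡ 873 (mod 947)
719 ≠ 873, so verification fails.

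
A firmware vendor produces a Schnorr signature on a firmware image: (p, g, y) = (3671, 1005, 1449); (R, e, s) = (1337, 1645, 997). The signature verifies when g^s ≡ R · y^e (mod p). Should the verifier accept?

g^s mod p:
1005^2 = 1010025 ≡ 500
1005^4 ≡ 500^2 = 250000 ≡ 372
1005^8 ≡ 372^2 = 138384 ≡ 2557
1005^16 ≡ 2557^2 = 6538249 ≡ 198
1005^32 ≡ 198^2 = 39204 ≡ 2494
1005^64 ≡ 2494^2 = 6220036 ≡ 1362
1005^128 ≡ 1362^2 = 1855044 ≡ 1189
1005^256 ≡ 1189^2 = 1413721 ≡ 386
1005^512 ≡ 386^2 = 148996 ≡ 2156
997 = 512 + 256 + 128 + 64 + 32 + 4 + 1, so 1005^997 ≡ 2156·386·1189·1362·2494·372·1005 ≡ 2510 (mod 3671)
R · y^e mod p:
1449^2 = 2099601 ≡ 3460
1449^4 ≡ 3460^2 = 11971600 ≡ 469
1449^8 ≡ 469^2 = 219961 ≡ 3372
1449^16 ≡ 3372^2 = 11370384 ≡ 1297
1449^32 ≡ 1297^2 = 1682209 ≡ 891
1449^64 ≡ 891^2 = 793881 ≡ 945
1449^128 ≡ 945^2 = 893025 ≡ 972
1449^256 ≡ 972^2 = 944784 ≡ 1337
1449^512 ≡ 1337^2 = 1787569 ≡ 3463
1449^1024 ≡ 3463^2 = 11992369 ≡ 2883
1645 = 1024 + 512 + 64 + 32 + 8 + 4 + 1, so 1449^1645 ≡ 2883·3463·945·891·3372·469·1449 ≡ 562 (mod 3671)
1337·562 = 751394 ≡ 2510 (mod 3671)
2510 ≡ 2510 (mod 3671); signature holds.

accept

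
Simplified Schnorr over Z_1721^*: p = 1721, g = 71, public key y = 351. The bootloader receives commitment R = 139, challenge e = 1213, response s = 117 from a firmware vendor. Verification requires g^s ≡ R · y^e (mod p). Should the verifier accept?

g^s mod p:
71^117 mod 1721 = 572
R · y^e mod p:
351^1213 mod 1721 = 1325
139·1325 = 184175 ≡ 28 (mod 1721)
572 ≠ 28; the check fails.

reject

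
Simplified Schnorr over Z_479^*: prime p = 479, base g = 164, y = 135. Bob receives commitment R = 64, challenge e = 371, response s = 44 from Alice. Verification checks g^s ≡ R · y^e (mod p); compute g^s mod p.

10

164^44 mod 479 = 10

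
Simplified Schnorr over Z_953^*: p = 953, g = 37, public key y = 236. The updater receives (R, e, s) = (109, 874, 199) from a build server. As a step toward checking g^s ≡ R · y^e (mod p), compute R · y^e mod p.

650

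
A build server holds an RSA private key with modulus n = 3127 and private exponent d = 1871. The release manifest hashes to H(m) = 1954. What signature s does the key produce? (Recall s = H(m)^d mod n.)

1022

(H(m))^2 ≡ 1954^2 = 3818116 ≡ 49
(H(m))^4 ≡ 49^2 = 2401
(H(m))^8 ≡ 2401^2 = 5764801 ≡ 1740
(H(m))^16 ≡ 1740^2 = 3027600 ≡ 664
(H(m))^32 ≡ 664^2 = 440896 ≡ 3116
(H(m))^64 ≡ 3116^2 = 9709456 ≡ 121
(H(m))^128 ≡ 121^2 = 14641 ≡ 2133
(H(m))^256 ≡ 2133^2 = 4549689 ≡ 3031
(H(m))^512 ≡ 3031^2 = 9186961 ≡ 2962
(H(m))^1024 ≡ 2962^2 = 8773444 ≡ 2209
1871 = 1024 + 512 + 256 + 64 + 8 + 4 + 2 + 1, so (H(m))^1871 ≡ 2209·2962·3031·121·1740·2401·49·1954 ≡ 1022 (mod 3127)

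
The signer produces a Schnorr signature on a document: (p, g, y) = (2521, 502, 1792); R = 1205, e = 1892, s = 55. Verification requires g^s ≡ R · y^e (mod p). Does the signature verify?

verifies

g^s mod p:
502^2 = 252004 ≡ 2425
502^4 ≡ 2425^2 = 5880625 ≡ 1653
502^8 ≡ 1653^2 = 2732409 ≡ 2166
502^16 ≡ 2166^2 = 4691556 ≡ 2496
502^32 ≡ 2496^2 = 6230016 ≡ 625
55 = 32 + 16 + 4 + 2 + 1, so 502^55 ≡ 625·2496·1653·2425·502 ≡ 1985 (mod 2521)
R · y^e mod p:
1792^2 = 3211264 ≡ 2031
1792^4 ≡ 2031^2 = 4124961 ≡ 605
1792^8 ≡ 605^2 = 366025 ≡ 480
1792^16 ≡ 480^2 = 230400 ≡ 989
1792^32 ≡ 989^2 = 978121 ≡ 2494
1792^64 ≡ 2494^2 = 6220036 ≡ 729
1792^128 ≡ 729^2 = 531441 ≡ 2031
1792^256 ≡ 2031^2 = 4124961 ≡ 605
1792^512 ≡ 605^2 = 366025 ≡ 480
1792^1024 ≡ 480^2 = 230400 ≡ 989
1892 = 1024 + 512 + 256 + 64 + 32 + 4, so 1792^1892 ≡ 989·480·605·729·2494·605 ≡ 2031 (mod 2521)
1205·2031 = 2447355 ≡ 1985 (mod 2521)
1985 ≡ 1985 (mod 2521); signature holds.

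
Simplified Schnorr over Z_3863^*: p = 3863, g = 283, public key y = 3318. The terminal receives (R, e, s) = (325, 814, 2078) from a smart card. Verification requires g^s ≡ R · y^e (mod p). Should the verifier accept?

g^s mod p:
283^2 = 80089 ≡ 2829
283^4 ≡ 2829^2 = 8003241 ≡ 2968
283^8 ≡ 2968^2 = 8809024 ≡ 1384
283^16 ≡ 1384^2 = 1915456 ≡ 3271
283^32 ≡ 3271^2 = 10699441 ≡ 2794
283^64 ≡ 2794^2 = 7806436 ≡ 3176
283^128 ≡ 3176^2 = 10086976 ≡ 683
283^256 ≡ 683^2 = 466489 ≡ 2929
283^512 ≡ 2929^2 = 8579041 ≡ 3181
283^1024 ≡ 3181^2 = 10118761 ≡ 1564
283^2048 ≡ 1564^2 = 2446096 ≡ 817
2078 = 2048 + 16 + 8 + 4 + 2, so 283^2078 ≡ 817·3271·1384·2968·2829 ≡ 3217 (mod 3863)
R · y^e mod p:
3318^2 = 11009124 ≡ 3437
3318^4 ≡ 3437^2 = 11812969 ≡ 3778
3318^8 ≡ 3778^2 = 14273284 ≡ 3362
3318^16 ≡ 3362^2 = 11303044 ≡ 3769
3318^32 ≡ 3769^2 = 14205361 ≡ 1110
3318^64 ≡ 1110^2 = 1232100 ≡ 3666
3318^128 ≡ 3666^2 = 13439556 ≡ 179
3318^256 ≡ 179^2 = 32041 ≡ 1137
3318^512 ≡ 1137^2 = 1292769 ≡ 2527
814 = 512 + 256 + 32 + 8 + 4 + 2, so 3318^814 ≡ 2527·1137·1110·3362·3778·3437 ≡ 709 (mod 3863)
325·709 = 230425 ≡ 2508 (mod 3863)
3217 ≠ 2508; the check fails.

reject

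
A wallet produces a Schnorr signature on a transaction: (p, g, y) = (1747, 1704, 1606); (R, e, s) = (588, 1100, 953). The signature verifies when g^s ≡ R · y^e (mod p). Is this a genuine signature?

g^s mod p:
1704^2 = 2903616 ≡ 102
1704^4 ≡ 102^2 = 10404 ≡ 1669
1704^8 ≡ 1669^2 = 2785561 ≡ 843
1704^16 ≡ 843^2 = 710649 ≡ 1367
1704^32 ≡ 1367^2 = 1868689 ≡ 1146
1704^64 ≡ 1146^2 = 1313316 ≡ 1319
1704^128 ≡ 1319^2 = 1739761 ≡ 1496
1704^256 ≡ 1496^2 = 2238016 ≡ 109
1704^512 ≡ 109^2 = 11881 ≡ 1399
953 = 512 + 256 + 128 + 32 + 16 + 8 + 1, so 1704^953 ≡ 1399·109·1496·1146·1367·843·1704 ≡ 1578 (mod 1747)
R · y^e mod p:
1606^2 = 2579236 ≡ 664
1606^4 ≡ 664^2 = 440896 ≡ 652
1606^8 ≡ 652^2 = 425104 ≡ 583
1606^16 ≡ 583^2 = 339889 ≡ 971
1606^32 ≡ 971^2 = 942841 ≡ 1208
1606^64 ≡ 1208^2 = 1459264 ≡ 519
1606^128 ≡ 519^2 = 269361 ≡ 323
1606^256 ≡ 323^2 = 104329 ≡ 1256
1606^512 ≡ 1256^2 = 1577536 ≡ 1742
1606^1024 ≡ 1742^2 = 3034564 ≡ 25
1100 = 1024 + 64 + 8 + 4, so 1606^1100 ≡ 25·519·583·652 ≡ 484 (mod 1747)
588·484 = 284592 ≡ 1578 (mod 1747)
1578 ≡ 1578 (mod 1747); signature holds.

genuine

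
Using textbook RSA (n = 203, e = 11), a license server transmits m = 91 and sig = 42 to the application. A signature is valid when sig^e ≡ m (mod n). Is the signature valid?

valid

Squares mod 203: sig^1≡42, sig^2≡140, sig^4≡112, sig^8≡161
11 = 8 + 2 + 1, so sig^11 ≡ 161·140·42 ≡ 91 (mod 203)
sig^11 mod 203 = 91 matches m.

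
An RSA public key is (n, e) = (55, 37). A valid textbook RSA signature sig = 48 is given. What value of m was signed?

38

sig^2 ≡ 48^2 = 2304 ≡ 49
sig^4 ≡ 49^2 = 2401 ≡ 36
sig^8 ≡ 36^2 = 1296 ≡ 31
sig^16 ≡ 31^2 = 961 ≡ 26
sig^32 ≡ 26^2 = 676 ≡ 16
37 = 32 + 4 + 1, so sig^37 ≡ 16·36·48 ≡ 38 (mod 55)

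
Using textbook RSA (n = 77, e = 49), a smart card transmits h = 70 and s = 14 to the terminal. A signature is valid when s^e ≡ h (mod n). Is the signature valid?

valid

s^2 ≡ 14^2 = 196 ≡ 42
s^4 ≡ 42^2 = 1764 ≡ 70
s^8 ≡ 70^2 = 4900 ≡ 49
s^16 ≡ 49^2 = 2401 ≡ 14
s^32 ≡ 14^2 = 196 ≡ 42
49 = 32 + 16 + 1, so s^49 ≡ 42·14·14 ≡ 70 (mod 77)
s^49 mod 77 = 70 matches h.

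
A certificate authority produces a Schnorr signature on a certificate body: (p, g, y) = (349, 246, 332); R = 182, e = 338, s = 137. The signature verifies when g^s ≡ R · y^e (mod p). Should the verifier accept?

g^s mod p:
Squares mod 349: 246^1≡246, 246^2≡139, 246^4≡126, 246^8≡171, 246^16≡274, 246^32≡41, 246^64≡285, 246^128≡257
137 = 128 + 8 + 1, so 246^137 ≡ 257·171·246 ≡ 338 (mod 349)
R · y^e mod p:
Squares mod 349: 332^1≡332, 332^2≡289, 332^4≡110, 332^8≡234, 332^16≡312, 332^32≡322, 332^64≡31, 332^128≡263, 332^256≡67
338 = 256 + 64 + 16 + 2, so 332^338 ≡ 67·31·312·289 ≡ 301 (mod 349)
182·301 = 54782 ≡ 338 (mod 349)
338 ≡ 338 (mod 349); signature holds.

accept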